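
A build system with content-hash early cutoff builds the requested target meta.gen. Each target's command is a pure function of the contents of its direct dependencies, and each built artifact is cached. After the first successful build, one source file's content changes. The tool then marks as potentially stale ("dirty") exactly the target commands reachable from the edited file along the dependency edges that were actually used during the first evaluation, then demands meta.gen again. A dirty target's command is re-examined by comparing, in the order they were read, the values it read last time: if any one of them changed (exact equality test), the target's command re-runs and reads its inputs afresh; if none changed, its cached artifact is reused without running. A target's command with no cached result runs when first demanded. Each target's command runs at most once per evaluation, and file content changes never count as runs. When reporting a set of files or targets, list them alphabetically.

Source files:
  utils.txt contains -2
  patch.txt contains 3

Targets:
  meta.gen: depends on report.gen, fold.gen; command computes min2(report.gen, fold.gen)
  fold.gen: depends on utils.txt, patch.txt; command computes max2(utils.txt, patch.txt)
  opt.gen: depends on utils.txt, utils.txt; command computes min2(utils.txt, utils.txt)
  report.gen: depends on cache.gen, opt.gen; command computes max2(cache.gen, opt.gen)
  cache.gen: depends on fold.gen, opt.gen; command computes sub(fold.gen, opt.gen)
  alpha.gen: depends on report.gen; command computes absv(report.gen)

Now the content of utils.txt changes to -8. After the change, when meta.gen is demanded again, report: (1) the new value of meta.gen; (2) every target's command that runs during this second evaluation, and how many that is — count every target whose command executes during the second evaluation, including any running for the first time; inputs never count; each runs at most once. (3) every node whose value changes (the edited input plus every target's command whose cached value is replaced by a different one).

New value of meta.gen: 3.
Target commands that run: cache.gen, fold.gen, meta.gen, opt.gen, report.gen — 5 in total.
Values that change: cache.gen, opt.gen, report.gen, utils.txt.

First evaluation (everything demanded from the output):
  fold.gen = max2(-2, 3) = 3
  opt.gen = min2(-2, -2) = -2
  cache.gen = sub(3, -2) = 5
  report.gen = max2(5, -2) = 5
  meta.gen = min2(5, 3) = 3

Propagation after the edit:
  fold.gen: runs — utils.txt -2->-8; result 3 (same value as before).
  opt.gen: runs — utils.txt -2->-8; utils.txt -2->-8; result -8.
  cache.gen: runs — opt.gen -2->-8; result 11.
  report.gen: runs — cache.gen 5->11; opt.gen -2->-8; result 11.
  meta.gen: runs — report.gen 5->11; result 3 (same value as before).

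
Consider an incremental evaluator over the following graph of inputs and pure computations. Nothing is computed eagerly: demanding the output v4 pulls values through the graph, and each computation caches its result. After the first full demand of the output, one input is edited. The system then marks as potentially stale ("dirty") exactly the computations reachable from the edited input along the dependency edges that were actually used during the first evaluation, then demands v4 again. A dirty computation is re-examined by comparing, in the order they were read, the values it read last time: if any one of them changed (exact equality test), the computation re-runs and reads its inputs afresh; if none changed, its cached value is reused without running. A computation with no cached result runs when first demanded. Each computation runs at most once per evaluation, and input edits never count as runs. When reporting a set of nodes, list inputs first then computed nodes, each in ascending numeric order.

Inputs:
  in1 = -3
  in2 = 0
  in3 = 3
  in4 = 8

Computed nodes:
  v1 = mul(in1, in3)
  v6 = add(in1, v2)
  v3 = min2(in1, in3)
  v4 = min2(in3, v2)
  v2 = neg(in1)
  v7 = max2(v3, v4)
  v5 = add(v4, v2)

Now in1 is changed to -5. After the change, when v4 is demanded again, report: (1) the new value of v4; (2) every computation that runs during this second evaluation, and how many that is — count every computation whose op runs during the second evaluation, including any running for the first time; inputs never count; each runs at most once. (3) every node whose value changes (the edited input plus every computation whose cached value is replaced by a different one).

Initial pass — values computed on the first demand:
  v2 = neg(-3) = 3
  v4 = min2(3, 3) = 3

Second demand — change propagation:
  v2: re-runs because in1 -3->-5; new result 5.
  v4: re-runs because v2 3->5; new result 3 (unchanged).

v4 now evaluates to 3.
Run set: v2, v4 (2 run).
Changed values: in1, v2.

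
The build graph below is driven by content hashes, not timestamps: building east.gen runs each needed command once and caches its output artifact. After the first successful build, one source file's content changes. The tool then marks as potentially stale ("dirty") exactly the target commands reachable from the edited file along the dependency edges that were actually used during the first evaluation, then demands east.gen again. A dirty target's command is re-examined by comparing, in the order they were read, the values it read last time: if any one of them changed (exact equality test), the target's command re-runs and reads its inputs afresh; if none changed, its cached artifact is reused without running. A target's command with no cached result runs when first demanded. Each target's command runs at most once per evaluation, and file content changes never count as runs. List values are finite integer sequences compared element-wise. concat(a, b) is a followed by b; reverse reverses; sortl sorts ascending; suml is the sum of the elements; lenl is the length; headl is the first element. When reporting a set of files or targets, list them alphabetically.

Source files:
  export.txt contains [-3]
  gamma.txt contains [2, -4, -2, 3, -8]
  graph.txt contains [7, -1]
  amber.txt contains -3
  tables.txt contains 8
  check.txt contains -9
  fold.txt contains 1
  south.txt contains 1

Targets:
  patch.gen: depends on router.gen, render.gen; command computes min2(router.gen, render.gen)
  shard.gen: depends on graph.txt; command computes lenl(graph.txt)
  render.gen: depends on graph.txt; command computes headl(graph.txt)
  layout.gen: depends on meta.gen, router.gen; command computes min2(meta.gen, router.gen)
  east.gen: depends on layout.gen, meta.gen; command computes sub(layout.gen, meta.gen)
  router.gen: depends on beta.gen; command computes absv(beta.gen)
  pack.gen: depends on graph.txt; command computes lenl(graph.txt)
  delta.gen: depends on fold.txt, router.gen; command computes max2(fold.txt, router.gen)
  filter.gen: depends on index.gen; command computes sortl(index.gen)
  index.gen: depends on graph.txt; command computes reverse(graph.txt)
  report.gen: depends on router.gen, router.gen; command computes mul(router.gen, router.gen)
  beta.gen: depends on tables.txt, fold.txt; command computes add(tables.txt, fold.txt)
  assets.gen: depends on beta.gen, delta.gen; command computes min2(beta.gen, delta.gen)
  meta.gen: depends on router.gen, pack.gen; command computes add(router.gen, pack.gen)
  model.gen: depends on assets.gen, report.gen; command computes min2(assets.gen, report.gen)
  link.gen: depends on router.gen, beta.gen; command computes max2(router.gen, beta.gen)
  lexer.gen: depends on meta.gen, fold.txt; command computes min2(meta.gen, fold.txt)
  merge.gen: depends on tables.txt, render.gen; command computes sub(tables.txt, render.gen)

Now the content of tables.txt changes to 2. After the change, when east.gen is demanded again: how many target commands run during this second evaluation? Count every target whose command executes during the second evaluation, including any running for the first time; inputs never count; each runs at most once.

Initial pass — values computed on the first demand:
  beta.gen = add(8, 1) = 9
  pack.gen = lenl([7, -1]) = 2
  router.gen = absv(9) = 9
  meta.gen = add(9, 2) = 11
  layout.gen = min2(11, 9) = 9
  east.gen = sub(9, 11) = -2

Second demand — change propagation:
  beta.gen: re-runs because tables.txt 8->2; new result 3.
  router.gen: re-runs because beta.gen 9->3; new result 3.
  meta.gen: re-runs because router.gen 9->3; new result 5.
  layout.gen: re-runs because meta.gen 11->5; router.gen 9->3; new result 3.
  east.gen: re-runs because layout.gen 9->3; meta.gen 11->5; new result -2 (unchanged).

Run set: beta.gen, east.gen, layout.gen, meta.gen, router.gen (5 run).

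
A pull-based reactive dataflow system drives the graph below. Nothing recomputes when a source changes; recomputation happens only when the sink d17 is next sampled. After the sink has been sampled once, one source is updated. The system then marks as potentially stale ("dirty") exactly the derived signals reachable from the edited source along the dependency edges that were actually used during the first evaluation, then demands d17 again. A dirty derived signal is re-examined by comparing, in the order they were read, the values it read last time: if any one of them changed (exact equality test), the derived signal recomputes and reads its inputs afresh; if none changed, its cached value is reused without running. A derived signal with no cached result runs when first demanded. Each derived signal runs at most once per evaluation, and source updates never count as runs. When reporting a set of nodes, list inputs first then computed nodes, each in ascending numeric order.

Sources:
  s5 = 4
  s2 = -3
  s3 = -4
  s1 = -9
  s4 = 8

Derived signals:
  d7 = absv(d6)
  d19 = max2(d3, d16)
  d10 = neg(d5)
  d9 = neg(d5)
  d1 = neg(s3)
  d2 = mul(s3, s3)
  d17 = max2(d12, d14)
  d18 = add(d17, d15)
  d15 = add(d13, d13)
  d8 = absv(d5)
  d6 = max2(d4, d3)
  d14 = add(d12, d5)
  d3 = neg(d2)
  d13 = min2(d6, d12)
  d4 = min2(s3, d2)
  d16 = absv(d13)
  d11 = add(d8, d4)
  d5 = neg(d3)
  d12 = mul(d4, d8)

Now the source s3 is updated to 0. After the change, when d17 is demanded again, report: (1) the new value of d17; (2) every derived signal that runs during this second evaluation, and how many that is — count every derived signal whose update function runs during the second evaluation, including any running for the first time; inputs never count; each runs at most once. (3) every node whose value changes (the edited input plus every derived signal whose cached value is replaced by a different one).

First evaluation (everything demanded from the output):
  d2 = mul(-4, -4) = 16
  d3 = neg(16) = -16
  d4 = min2(-4, 16) = -4
  d5 = neg(-16) = 16
  d8 = absv(16) = 16
  d12 = mul(-4, 16) = -64
  d14 = add(-64, 16) = -48
  d17 = max2(-64, -48) = -48

Propagation after the edit:
  d2: runs — s3 -4->0; s3 -4->0; result 0.
  d3: runs — d2 16->0; result 0.
  d4: runs — s3 -4->0; d2 16->0; result 0.
  d5: runs — d3 -16->0; result 0.
  d8: runs — d5 16->0; result 0.
  d12: runs — d4 -4->0; d8 16->0; result 0.
  d14: runs — d12 -64->0; d5 16->0; result 0.
  d17: runs — d12 -64->0; d14 -48->0; result 0.

New value of d17: 0.
Derived signals that run: d2, d3, d4, d5, d8, d12, d14, d17 — 8 in total.
Values that change: s3, d2, d3, d4, d5, d8, d12, d14, d17.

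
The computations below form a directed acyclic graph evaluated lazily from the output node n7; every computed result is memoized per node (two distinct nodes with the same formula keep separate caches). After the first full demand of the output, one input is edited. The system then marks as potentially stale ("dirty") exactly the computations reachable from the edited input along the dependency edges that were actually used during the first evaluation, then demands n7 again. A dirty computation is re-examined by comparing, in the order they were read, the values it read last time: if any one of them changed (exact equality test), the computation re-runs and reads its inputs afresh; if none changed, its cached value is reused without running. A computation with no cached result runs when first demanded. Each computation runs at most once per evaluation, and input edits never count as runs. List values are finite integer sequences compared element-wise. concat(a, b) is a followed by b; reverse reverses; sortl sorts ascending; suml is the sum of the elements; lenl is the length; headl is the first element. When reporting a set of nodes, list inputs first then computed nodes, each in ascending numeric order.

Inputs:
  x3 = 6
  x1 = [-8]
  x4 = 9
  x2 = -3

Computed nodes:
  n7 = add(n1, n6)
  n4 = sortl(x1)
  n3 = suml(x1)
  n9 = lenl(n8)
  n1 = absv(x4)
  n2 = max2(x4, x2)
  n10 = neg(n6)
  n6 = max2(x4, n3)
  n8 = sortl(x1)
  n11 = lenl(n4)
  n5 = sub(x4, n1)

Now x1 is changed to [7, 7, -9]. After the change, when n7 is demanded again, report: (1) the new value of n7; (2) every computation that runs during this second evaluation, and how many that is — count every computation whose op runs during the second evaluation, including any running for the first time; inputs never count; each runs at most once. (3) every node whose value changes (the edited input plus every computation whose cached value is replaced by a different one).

First demand of the output computes:
  n1 = absv(9) = 9
  n3 = suml([-8]) = -8
  n6 = max2(9, -8) = 9
  n7 = add(9, 9) = 18

After the edit, cleaning proceeds:
  n3: a read changed (x1 [-8]->[7, 7, -9]) — executes, giving 5.
  n6: a read changed (n3 -8->5) — executes, giving 9 — identical to its old value.
  n7: dirty, but its reads are unchanged (n1 unchanged, n6 unchanged); cached 18 stands.

Note the absorption at n6: it re-runs yet its value is the same, leaving the output's value untouched.

Demanding n7 again yields 18.
2 computations run: n3, n6.
The nodes whose values change: x1, n3.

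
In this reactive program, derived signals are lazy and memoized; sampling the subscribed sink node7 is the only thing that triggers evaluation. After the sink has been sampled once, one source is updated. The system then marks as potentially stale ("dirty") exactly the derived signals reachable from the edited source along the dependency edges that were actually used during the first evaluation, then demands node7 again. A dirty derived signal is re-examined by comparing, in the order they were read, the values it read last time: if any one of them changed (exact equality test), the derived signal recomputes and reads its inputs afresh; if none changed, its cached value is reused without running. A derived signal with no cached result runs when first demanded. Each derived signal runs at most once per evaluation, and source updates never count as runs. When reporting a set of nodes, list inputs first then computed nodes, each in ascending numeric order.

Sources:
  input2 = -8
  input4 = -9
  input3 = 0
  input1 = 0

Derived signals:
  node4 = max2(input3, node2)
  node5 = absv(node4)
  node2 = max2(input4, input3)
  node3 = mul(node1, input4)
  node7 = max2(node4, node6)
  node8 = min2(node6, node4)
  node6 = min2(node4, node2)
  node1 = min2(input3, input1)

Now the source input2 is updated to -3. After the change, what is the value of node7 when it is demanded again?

Demanding node7 again yields 0.
Note the shortcut — nothing in the graph depends on input2 at all, so no recomputation happens.

First demand of the output computes:
  node2 = max2(-9, 0) = 0
  node4 = max2(0, 0) = 0
  node6 = min2(0, 0) = 0
  node7 = max2(0, 0) = 0

After the edit, cleaning proceeds:
  no node depends on input2 at all; the second demand re-runs nothing.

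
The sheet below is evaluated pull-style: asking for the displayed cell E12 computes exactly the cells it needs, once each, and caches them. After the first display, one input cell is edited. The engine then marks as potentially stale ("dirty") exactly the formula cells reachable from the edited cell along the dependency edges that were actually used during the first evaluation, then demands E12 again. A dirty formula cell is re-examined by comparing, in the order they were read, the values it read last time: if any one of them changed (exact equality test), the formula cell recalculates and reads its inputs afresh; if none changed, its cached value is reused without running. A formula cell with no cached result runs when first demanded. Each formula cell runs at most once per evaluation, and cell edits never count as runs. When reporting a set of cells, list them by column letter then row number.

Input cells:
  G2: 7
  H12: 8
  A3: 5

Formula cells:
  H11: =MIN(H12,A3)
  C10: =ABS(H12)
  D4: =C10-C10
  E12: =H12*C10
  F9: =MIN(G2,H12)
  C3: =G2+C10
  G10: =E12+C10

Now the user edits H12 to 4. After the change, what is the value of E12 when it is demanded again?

First demand of the output computes:
  C10 = ABS(8) = 8
  E12 = 8 * 8 = 64

After the edit, cleaning proceeds:
  C10: a read changed (H12 8->4) — executes, giving 4.
  E12: a read changed (H12 8->4; C10 8->4) — executes, giving 16.

Demanding E12 again yields 16.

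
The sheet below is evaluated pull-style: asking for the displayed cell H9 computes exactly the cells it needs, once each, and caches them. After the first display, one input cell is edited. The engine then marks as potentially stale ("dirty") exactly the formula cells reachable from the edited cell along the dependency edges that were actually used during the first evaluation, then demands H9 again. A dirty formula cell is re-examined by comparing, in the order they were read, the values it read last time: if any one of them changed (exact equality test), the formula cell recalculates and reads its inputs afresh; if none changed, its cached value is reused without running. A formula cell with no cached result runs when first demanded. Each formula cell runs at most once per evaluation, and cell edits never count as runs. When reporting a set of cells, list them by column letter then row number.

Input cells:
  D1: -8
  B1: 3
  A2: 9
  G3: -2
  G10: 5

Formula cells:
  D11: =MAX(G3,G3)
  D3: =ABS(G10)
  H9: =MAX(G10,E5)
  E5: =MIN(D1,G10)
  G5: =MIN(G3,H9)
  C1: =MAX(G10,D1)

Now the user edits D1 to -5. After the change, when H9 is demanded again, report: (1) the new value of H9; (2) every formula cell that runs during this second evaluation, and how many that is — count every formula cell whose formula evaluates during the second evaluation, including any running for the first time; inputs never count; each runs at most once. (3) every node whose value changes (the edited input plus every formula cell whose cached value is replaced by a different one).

First demand of the output computes:
  E5 = MIN(-8, 5) = -8
  H9 = MAX(5, -8) = 5

After the edit, cleaning proceeds:
  E5: a read changed (D1 -8->-5) — executes, giving -5.
  H9: a read changed (E5 -8->-5) — executes, giving 5 — identical to its old value.

Demanding H9 again yields 5.
2 formula cells run: E5, H9.
The nodes whose values change: D1, E5.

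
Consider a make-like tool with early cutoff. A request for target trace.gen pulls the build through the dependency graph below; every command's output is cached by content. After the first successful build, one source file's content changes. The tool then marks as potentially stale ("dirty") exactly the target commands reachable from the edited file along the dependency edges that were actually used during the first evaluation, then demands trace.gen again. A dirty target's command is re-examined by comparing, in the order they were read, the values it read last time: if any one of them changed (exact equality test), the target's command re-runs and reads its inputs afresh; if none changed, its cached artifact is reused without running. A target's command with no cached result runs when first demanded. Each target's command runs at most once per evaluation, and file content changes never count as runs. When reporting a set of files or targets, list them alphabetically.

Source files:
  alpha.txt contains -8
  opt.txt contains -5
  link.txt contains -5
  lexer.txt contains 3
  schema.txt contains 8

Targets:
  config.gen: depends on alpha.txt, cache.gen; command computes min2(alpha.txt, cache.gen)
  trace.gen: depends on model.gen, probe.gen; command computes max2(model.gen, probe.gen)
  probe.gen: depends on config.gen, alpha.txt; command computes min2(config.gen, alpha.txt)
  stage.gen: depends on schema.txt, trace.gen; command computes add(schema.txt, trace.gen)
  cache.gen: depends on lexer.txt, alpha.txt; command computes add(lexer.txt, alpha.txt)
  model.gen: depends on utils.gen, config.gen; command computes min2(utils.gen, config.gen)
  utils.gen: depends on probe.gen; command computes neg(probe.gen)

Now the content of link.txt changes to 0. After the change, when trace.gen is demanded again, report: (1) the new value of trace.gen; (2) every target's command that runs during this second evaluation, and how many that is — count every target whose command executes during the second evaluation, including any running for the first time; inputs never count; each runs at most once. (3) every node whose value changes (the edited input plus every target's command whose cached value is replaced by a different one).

Demanding trace.gen again yields -8.
0 target commands run: none.
The nodes whose values change: link.txt.
Note the shortcut — nothing in the graph depends on link.txt at all, so no recomputation happens.

First demand of the output computes:
  cache.gen = add(3, -8) = -5
  config.gen = min2(-8, -5) = -8
  probe.gen = min2(-8, -8) = -8
  utils.gen = neg(-8) = 8
  model.gen = min2(8, -8) = -8
  trace.gen = max2(-8, -8) = -8

After the edit, cleaning proceeds:
  no node depends on link.txt at all; the second demand re-runs nothing.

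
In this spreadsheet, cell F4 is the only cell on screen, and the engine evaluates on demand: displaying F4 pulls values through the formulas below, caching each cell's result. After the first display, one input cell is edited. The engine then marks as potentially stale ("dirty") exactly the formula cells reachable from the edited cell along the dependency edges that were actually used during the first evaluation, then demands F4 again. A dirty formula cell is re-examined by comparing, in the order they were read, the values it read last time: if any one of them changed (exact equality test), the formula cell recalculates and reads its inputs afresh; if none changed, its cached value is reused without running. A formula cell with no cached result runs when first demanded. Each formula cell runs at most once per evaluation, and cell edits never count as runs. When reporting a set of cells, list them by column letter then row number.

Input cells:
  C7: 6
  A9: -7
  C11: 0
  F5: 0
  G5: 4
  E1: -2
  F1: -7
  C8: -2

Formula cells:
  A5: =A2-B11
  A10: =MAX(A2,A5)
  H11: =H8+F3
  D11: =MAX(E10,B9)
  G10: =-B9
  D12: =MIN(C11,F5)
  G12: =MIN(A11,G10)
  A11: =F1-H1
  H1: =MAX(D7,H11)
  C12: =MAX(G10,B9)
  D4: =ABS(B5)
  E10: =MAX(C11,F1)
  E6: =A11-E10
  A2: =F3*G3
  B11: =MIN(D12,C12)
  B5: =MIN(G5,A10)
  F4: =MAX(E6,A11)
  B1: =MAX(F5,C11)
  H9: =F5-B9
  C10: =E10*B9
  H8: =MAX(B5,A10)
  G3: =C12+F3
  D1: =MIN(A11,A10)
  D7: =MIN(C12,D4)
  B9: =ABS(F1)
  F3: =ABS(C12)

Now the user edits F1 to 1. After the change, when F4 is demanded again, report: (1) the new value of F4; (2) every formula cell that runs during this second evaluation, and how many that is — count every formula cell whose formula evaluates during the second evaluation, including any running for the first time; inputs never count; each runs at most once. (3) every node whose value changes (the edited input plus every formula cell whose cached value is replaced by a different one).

F4 now evaluates to -2.
Run set: A2, A5, A10, A11, B5, B9, B11, C12, D4, D7, E6, E10, F3, F4, G3, G10, H1, H8, H11 (19 run).
Changed values: A2, A5, A10, A11, B5, B9, C12, D4, D7, E6, E10, F1, F3, F4, G3, G10, H1, H8, H11.

Initial pass — values computed on the first demand:
  B9 = ABS(-7) = 7
  D12 = MIN(0, 0) = 0
  E10 = MAX(0, -7) = 0
  G10 = -(7) = -7
  C12 = MAX(-7, 7) = 7
  B11 = MIN(0, 7) = 0
  F3 = ABS(7) = 7
  G3 = 7 + 7 = 14
  A2 = 7 * 14 = 98
  A5 = 98 - 0 = 98
  A10 = MAX(98, 98) = 98
  B5 = MIN(4, 98) = 4
  D4 = ABS(4) = 4
  D7 = MIN(7, 4) = 4
  H8 = MAX(4, 98) = 98
  H11 = 98 + 7 = 105
  H1 = MAX(4, 105) = 105
  A11 = -7 - 105 = -112
  E6 = -112 - 0 = -112
  F4 = MAX(-112, -112) = -112

Second demand — change propagation:
  B9: re-runs because F1 -7->1; new result 1.
  E10: re-runs because F1 -7->1; new result 1.
  G10: re-runs because B9 7->1; new result -1.
  C12: re-runs because G10 -7->-1; B9 7->1; new result 1.
  B11: re-runs because C12 7->1; new result 0 (unchanged).
  F3: re-runs because C12 7->1; new result 1.
  G3: re-runs because C12 7->1; F3 7->1; new result 2.
  A2: re-runs because F3 7->1; G3 14->2; new result 2.
  A5: re-runs because A2 98->2; new result 2.
  A10: re-runs because A2 98->2; A5 98->2; new result 2.
  B5: re-runs because A10 98->2; new result 2.
  D4: re-runs because B5 4->2; new result 2.
  D7: re-runs because C12 7->1; D4 4->2; new result 1.
  H8: re-runs because B5 4->2; A10 98->2; new result 2.
  H11: re-runs because H8 98->2; F3 7->1; new result 3.
  H1: re-runs because D7 4->1; H11 105->3; new result 3.
  A11: re-runs because F1 -7->1; H1 105->3; new result -2.
  E6: re-runs because A11 -112->-2; E10 0->1; new result -3.
  F4: re-runs because E6 -112->-3; A11 -112->-2; new result -2.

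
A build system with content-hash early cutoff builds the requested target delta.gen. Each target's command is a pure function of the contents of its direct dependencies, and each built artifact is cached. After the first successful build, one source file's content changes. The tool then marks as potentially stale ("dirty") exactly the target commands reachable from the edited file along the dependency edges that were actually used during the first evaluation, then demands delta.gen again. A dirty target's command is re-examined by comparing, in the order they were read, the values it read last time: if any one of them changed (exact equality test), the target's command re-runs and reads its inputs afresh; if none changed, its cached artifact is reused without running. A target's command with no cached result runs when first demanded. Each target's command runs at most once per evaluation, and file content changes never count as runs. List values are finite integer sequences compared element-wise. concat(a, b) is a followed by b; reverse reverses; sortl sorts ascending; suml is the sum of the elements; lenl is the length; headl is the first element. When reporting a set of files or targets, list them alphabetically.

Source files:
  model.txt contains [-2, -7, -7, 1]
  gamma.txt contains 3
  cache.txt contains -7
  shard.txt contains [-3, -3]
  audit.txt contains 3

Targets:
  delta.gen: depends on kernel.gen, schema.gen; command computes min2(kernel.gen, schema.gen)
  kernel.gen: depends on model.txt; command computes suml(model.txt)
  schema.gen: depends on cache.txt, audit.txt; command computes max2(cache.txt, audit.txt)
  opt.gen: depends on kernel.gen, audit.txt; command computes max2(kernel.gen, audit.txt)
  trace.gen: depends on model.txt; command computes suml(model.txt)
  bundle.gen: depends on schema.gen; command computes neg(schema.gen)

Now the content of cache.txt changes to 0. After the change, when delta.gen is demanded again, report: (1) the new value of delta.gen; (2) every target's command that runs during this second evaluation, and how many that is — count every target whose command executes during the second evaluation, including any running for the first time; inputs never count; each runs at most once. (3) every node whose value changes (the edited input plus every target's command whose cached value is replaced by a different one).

First evaluation (everything demanded from the output):
  kernel.gen = suml([-2, -7, -7, 1]) = -15
  schema.gen = max2(-7, 3) = 3
  delta.gen = min2(-15, 3) = -15

Propagation after the edit:
  schema.gen: runs — cache.txt -7->0; result 3 (same value as before).
  delta.gen: checked — values it read are unchanged (kernel.gen unchanged, schema.gen unchanged); reused cached -15 without running.

Key observation: the change is absorbed at schema.gen — it re-runs but produces the same value, and the output's value is unchanged.

New value of delta.gen: -15.
Target commands that run: schema.gen — 1 in total.
Values that change: cache.txt.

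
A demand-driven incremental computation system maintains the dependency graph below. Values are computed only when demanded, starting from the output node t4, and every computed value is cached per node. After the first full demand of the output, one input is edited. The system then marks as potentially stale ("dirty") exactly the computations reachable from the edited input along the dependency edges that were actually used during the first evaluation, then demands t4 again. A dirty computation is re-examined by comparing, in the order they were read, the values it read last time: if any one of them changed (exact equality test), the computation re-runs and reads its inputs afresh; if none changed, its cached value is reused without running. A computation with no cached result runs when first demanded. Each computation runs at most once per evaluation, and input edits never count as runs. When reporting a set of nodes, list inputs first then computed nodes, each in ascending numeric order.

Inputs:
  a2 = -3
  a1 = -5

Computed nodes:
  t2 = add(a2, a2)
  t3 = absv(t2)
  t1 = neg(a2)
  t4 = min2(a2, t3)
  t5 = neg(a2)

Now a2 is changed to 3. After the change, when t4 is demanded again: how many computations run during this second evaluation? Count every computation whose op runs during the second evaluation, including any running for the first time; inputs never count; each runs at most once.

Computations that run: t2, t3, t4 — 3 in total.

First evaluation (everything demanded from the output):
  t2 = add(-3, -3) = -6
  t3 = absv(-6) = 6
  t4 = min2(-3, 6) = -3

Propagation after the edit:
  t2: runs — a2 -3->3; a2 -3->3; result 6.
  t3: runs — t2 -6->6; result 6 (same value as before).
  t4: runs — a2 -3->3; result 3.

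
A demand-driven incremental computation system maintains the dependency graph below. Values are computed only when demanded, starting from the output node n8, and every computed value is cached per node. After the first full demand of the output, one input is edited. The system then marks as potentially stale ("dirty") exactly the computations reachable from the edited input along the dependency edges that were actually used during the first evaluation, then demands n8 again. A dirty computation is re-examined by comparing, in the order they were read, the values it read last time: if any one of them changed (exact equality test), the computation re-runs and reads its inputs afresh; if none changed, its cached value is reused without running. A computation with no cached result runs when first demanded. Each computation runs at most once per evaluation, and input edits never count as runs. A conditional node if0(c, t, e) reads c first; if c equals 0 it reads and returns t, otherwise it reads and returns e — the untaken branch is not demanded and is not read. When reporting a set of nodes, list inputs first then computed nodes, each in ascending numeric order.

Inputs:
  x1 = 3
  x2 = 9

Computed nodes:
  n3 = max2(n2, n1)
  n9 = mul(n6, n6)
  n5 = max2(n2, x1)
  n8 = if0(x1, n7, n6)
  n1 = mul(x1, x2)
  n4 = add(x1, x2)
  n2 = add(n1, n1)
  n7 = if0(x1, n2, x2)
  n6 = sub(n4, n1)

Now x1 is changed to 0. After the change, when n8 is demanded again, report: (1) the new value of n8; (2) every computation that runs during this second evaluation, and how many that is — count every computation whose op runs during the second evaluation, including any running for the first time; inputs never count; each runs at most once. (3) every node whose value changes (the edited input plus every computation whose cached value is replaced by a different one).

First evaluation (everything demanded from the output):
  n1 = mul(3, 9) = 27
  n4 = add(3, 9) = 12
  n6 = sub(12, 27) = -15
  n8 = if0(x1=3 -> else branch n6) = -15

Propagation after the edit:
  n1: runs — x1 3->0; result 0.
  n2: demanded for the first time — runs, produces 0.
  n4: marked dirty but never re-examined — demand shifted away from it.
  n6: marked dirty but never re-examined — demand shifted away from it.
  n7: demanded for the first time — runs, produces 0.
  n8: runs — x1 3->0; result 0.

Key observation: a condition flipped, so demand moved to the other branch — n4, n6 are never re-examined.

New value of n8: 0.
Computations that run: n1, n2, n7, n8 — 4 in total.
Values that change: x1, n1, n8.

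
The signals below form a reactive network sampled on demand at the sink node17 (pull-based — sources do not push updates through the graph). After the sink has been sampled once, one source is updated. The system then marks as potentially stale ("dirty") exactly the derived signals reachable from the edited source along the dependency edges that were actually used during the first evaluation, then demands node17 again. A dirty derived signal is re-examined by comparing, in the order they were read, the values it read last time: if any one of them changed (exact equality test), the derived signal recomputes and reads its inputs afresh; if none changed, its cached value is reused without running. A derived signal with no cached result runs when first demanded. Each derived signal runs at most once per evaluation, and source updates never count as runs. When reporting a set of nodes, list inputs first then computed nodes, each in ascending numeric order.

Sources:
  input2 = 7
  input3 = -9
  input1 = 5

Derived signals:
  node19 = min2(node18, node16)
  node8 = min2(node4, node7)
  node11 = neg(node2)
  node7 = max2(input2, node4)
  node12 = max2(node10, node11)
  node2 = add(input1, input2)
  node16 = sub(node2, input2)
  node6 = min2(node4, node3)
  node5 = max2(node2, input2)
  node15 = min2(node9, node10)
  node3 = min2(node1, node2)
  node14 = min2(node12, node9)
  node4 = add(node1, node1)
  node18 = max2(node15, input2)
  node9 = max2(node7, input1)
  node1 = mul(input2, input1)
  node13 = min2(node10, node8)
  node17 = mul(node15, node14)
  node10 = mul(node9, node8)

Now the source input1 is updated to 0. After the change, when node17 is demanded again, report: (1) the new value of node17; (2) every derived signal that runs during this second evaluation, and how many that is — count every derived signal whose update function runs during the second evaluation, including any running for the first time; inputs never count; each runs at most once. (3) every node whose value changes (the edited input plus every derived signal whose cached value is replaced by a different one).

node17 now evaluates to 0.
Run set: node1, node2, node4, node7, node8, node9, node10, node11, node12, node14, node15, node17 (12 run).
Changed values: input1, node1, node2, node4, node7, node8, node9, node10, node11, node12, node14, node15, node17.

Initial pass — values computed on the first demand:
  node1 = mul(7, 5) = 35
  node2 = add(5, 7) = 12
  node4 = add(35, 35) = 70
  node7 = max2(7, 70) = 70
  node8 = min2(70, 70) = 70
  node9 = max2(70, 5) = 70
  node10 = mul(70, 70) = 4900
  node11 = neg(12) = -12
  node12 = max2(4900, -12) = 4900
  node14 = min2(4900, 70) = 70
  node15 = min2(70, 4900) = 70
  node17 = mul(70, 70) = 4900

Second demand — change propagation:
  node1: re-runs because input1 5->0; new result 0.
  node2: re-runs because input1 5->0; new result 7.
  node4: re-runs because node1 35->0; node1 35->0; new result 0.
  node7: re-runs because node4 70->0; new result 7.
  node8: re-runs because node4 70->0; node7 70->7; new result 0.
  node9: re-runs because node7 70->7; input1 5->0; new result 7.
  node10: re-runs because node9 70->7; node8 70->0; new result 0.
  node11: re-runs because node2 12->7; new result -7.
  node12: re-runs because node10 4900->0; node11 -12->-7; new result 0.
  node14: re-runs because node12 4900->0; node9 70->7; new result 0.
  node15: re-runs because node9 70->7; node10 4900->0; new result 0.
  node17: re-runs because node15 70->0; node14 70->0; new result 0.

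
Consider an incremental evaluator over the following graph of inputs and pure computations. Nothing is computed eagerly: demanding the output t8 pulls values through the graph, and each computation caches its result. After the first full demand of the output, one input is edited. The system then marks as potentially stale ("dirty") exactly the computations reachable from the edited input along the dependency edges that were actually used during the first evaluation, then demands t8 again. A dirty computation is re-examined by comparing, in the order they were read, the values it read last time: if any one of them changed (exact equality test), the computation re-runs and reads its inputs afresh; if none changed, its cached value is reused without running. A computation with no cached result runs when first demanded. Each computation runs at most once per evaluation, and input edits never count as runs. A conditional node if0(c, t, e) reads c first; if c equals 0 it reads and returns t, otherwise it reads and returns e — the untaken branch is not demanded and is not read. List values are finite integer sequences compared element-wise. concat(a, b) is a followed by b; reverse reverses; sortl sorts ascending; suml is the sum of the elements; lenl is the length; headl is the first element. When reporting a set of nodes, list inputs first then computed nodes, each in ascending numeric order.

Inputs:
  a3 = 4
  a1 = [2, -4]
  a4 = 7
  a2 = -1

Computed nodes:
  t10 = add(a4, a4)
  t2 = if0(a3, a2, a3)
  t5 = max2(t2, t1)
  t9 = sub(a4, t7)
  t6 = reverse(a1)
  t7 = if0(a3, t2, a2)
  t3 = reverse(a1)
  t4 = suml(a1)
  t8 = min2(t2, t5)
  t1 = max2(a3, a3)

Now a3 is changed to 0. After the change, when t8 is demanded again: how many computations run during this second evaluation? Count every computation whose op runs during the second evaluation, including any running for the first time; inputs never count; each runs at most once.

Run set: t1, t2, t5, t8 (4 run).

Initial pass — values computed on the first demand:
  t1 = max2(4, 4) = 4
  t2 = if0(a3=4 -> else branch a3) = 4
  t5 = max2(4, 4) = 4
  t8 = min2(4, 4) = 4

Second demand — change propagation:
  t1: re-runs because a3 4->0; a3 4->0; new result 0.
  t2: re-runs because a3 4->0; a3 4->0; new result -1.
  t5: re-runs because t2 4->-1; t1 4->0; new result 0.
  t8: re-runs because t2 4->-1; t5 4->0; new result -1.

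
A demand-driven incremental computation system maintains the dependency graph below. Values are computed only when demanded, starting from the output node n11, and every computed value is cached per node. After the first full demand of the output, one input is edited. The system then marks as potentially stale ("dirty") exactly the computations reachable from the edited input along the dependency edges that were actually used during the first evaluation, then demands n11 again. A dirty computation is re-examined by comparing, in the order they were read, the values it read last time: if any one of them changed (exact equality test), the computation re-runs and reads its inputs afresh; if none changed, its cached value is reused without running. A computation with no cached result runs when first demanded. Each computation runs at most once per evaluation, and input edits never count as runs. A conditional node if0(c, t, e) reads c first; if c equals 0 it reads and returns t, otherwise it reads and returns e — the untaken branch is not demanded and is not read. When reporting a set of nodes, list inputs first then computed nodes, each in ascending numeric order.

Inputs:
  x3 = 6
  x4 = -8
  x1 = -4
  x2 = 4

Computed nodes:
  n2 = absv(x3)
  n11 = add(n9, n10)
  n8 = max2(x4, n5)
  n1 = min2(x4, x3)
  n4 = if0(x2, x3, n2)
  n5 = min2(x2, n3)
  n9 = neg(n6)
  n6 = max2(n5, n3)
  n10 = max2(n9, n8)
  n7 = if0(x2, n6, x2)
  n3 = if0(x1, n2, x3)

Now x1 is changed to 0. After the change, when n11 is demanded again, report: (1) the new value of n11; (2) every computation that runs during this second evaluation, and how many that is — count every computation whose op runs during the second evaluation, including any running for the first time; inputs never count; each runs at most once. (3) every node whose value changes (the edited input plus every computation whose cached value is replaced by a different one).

New value of n11: -2.
Computations that run: n2, n3 — 2 in total.
Values that change: x1.
Key observation: a condition flipped, so demand reaches new nodes — n2 runs for the first time.

First evaluation (everything demanded from the output):
  n3 = if0(x1=-4 -> else branch x3) = 6
  n5 = min2(4, 6) = 4
  n6 = max2(4, 6) = 6
  n8 = max2(-8, 4) = 4
  n9 = neg(6) = -6
  n10 = max2(-6, 4) = 4
  n11 = add(-6, 4) = -2

Propagation after the edit:
  n2: demanded for the first time — runs, produces 6.
  n3: runs — x1 -4->0; result 6 (same value as before).
  n5: checked — values it read are unchanged (x2 unchanged, n3 unchanged); reused cached 4 without running.
  n6: checked — values it read are unchanged (n5 unchanged, n3 unchanged); reused cached 6 without running.
  n8: checked — values it read are unchanged (x4 unchanged, n5 unchanged); reused cached 4 without running.
  n9: checked — values it read are unchanged (n6 unchanged); reused cached -6 without running.
  n10: checked — values it read are unchanged (n9 unchanged, n8 unchanged); reused cached 4 without running.
  n11: checked — values it read are unchanged (n9 unchanged, n10 unchanged); reused cached -2 without running.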